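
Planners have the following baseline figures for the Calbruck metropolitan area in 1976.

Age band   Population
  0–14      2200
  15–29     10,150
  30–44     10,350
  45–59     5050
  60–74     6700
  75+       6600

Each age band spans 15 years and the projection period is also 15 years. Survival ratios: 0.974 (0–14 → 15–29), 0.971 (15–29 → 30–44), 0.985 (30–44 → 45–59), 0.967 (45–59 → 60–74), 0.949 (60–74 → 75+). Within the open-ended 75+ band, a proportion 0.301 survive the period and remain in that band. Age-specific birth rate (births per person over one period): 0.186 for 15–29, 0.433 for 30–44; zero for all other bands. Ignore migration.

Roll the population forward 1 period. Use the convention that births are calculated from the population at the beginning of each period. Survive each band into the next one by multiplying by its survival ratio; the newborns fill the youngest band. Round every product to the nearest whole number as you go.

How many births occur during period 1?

6370

(Bands numbered youngest = 1 to oldest = 6.)
Period 1:
Births: 10150 × 0.186 = 1888  |  10350 × 0.433 = 4482 — total 6370
Band 2: 2200 × 0.974 = 2143
Band 3: 10150 × 0.971 = 9856
Band 4: 10350 × 0.985 = 10195
Band 5: 5050 × 0.967 = 4883
Band 6: 6700 × 0.949 + 6600 × 0.301 = 6358 + 1987 = 8345
→ [6370, 2143, 9856, 10195, 4883, 8345]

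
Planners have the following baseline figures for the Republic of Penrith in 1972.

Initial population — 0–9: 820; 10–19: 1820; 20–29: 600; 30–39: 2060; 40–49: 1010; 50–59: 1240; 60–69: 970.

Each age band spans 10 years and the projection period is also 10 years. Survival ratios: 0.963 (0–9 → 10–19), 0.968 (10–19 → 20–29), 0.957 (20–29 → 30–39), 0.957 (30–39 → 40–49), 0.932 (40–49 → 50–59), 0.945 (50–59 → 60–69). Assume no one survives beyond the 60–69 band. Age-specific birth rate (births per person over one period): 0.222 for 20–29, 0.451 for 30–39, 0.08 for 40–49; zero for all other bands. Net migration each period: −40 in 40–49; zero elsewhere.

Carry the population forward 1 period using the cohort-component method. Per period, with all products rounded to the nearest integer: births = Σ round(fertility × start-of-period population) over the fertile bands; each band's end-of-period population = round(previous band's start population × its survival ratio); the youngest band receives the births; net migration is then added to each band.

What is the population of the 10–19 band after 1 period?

790

— Period 1 —
Births: 600 × 0.222 = 133  |  2060 × 0.451 = 929  |  1010 × 0.08 = 81 — total 1143
10–19: 820 × 0.963 = 790
20–29: 1820 × 0.968 = 1762
30–39: 600 × 0.957 = 574
40–49: 2060 × 0.957 = 1971
50–59: 1010 × 0.932 = 941
60–69: 1240 × 0.945 = 1172
Net migration: 40–49 − 40 → 1931
Population now: 0–9=1143, 10–19=790, 20–29=1762, 30–39=574, 40–49=1931, 50–59=941, 60–69=1172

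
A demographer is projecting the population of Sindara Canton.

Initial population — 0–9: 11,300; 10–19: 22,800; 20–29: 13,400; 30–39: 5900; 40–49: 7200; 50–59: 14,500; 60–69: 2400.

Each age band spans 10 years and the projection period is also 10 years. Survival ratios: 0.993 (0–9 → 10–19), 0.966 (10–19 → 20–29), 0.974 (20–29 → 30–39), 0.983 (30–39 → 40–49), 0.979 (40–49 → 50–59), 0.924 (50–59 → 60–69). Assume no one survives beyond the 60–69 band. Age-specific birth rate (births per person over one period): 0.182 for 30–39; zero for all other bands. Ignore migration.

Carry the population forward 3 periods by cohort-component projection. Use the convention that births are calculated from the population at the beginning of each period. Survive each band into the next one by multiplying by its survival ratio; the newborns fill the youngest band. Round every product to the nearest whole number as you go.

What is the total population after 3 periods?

56743

Period 1.
Births: 5900 × 0.182 = 1074
10–19: 11300 × 0.993 = 11221
20–29: 22800 × 0.966 = 22025
30–39: 13400 × 0.974 = 13052
40–49: 5900 × 0.983 = 5800
50–59: 7200 × 0.979 = 7049
60–69: 14500 × 0.924 = 13398
Population now: 0–9=1074, 10–19=11221, 20–29=22025, 30–39=13052, 40–49=5800, 50–59=7049, 60–69=13398
Period 2.
Births: 13052 × 0.182 = 2375
10–19: 1074 × 0.993 = 1066
20–29: 11221 × 0.966 = 10839
30–39: 22025 × 0.974 = 21452
40–49: 13052 × 0.983 = 12830
50–59: 5800 × 0.979 = 5678
60–69: 7049 × 0.924 = 6513
Population now: 0–9=2375, 10–19=1066, 20–29=10839, 30–39=21452, 40–49=12830, 50–59=5678, 60–69=6513
Period 3.
Births: 21452 × 0.182 = 3904
10–19: 2375 × 0.993 = 2358
20–29: 1066 × 0.966 = 1030
30–39: 10839 × 0.974 = 10557
40–49: 21452 × 0.983 = 21087
50–59: 12830 × 0.979 = 12561
60–69: 5678 × 0.924 = 5246
Population now: 0–9=3904, 10–19=2358, 20–29=1030, 30–39=10557, 40–49=21087, 50–59=12561, 60–69=5246
Total after period 3: 3904 + 2358 + 1030 + 10557 + 21087 + 12561 + 5246 = 56743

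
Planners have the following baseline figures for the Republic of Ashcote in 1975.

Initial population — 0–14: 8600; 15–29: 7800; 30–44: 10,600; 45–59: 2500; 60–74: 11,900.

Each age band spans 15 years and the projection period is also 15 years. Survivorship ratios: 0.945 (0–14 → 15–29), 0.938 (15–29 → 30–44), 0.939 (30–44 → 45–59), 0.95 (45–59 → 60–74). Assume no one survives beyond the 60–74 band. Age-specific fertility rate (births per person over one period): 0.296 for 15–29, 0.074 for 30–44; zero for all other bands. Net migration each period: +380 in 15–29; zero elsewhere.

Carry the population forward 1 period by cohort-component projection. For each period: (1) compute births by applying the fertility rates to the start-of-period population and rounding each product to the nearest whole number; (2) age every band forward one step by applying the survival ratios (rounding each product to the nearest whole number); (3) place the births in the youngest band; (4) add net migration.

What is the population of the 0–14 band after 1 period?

3093

(Groups numbered youngest = 1 to oldest = 5.)
Period 1.
Births: 7800 × 0.296 = 2309  |  10600 × 0.074 = 784 ⇒ total 3093
Group 2: 8600 × 0.945 = 8127
Group 3: 7800 × 0.938 = 7316
Group 4: 10600 × 0.939 = 9953
Group 5: 2500 × 0.95 = 2375
Net migration: Group 2 + 380 → 8507
Population now: 0–14=3093, 15–29=8507, 30–44=7316, 45–59=9953, 60–74=2375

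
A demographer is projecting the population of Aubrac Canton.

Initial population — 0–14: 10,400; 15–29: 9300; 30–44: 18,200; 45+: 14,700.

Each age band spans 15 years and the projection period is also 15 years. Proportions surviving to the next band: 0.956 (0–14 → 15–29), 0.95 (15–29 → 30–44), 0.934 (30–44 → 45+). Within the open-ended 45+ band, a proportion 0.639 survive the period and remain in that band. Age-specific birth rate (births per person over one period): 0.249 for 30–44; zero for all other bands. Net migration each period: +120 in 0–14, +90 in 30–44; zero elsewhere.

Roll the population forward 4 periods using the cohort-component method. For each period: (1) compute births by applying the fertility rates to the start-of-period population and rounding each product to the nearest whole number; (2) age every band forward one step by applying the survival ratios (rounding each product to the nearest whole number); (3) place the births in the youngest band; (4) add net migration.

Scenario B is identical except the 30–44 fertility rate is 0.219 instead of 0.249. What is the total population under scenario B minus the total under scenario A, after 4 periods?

Call the bands 1 to 4, youngest first.
After projecting period 1:
Births: 18200 × 0.249 = 4532
Band 2: 10400 × 0.956 = 9942
Band 3: 9300 × 0.95 = 8835
Band 4: 18200 × 0.934 + 14700 × 0.639 = 16999 + 9393 = 26392
Net migration: Band 1 + 120 → 4652; Band 3 + 90 → 8925
End of period: [4652, 9942, 8925, 26392]
After projecting period 2:
Births: 8925 × 0.249 = 2222
Band 2: 4652 × 0.956 = 4447
Band 3: 9942 × 0.95 = 9445
Band 4: 8925 × 0.934 + 26392 × 0.639 = 8336 + 16864 = 25200
Net migration: Band 1 + 120 → 2342; Band 3 + 90 → 9535
End of period: [2342, 4447, 9535, 25200]
After projecting period 3:
Births: 9535 × 0.249 = 2374
Band 2: 2342 × 0.956 = 2239
Band 3: 4447 × 0.95 = 4225
Band 4: 9535 × 0.934 + 25200 × 0.639 = 8906 + 16103 = 25009
Net migration: Band 1 + 120 → 2494; Band 3 + 90 → 4315
End of period: [2494, 2239, 4315, 25009]
After projecting period 4:
Births: 4315 × 0.249 = 1074
Band 2: 2494 × 0.956 = 2384
Band 3: 2239 × 0.95 = 2127
Band 4: 4315 × 0.934 + 25009 × 0.639 = 4030 + 15981 = 20011
Net migration: Band 1 + 120 → 1194; Band 3 + 90 → 2217
End of period: [1194, 2384, 2217, 20011]
Scenario A total after 4 periods: 25806
Scenario B projection —
After projecting period 1:
Births: 18200 × 0.219 = 3986
Band 2: 10400 × 0.956 = 9942
Band 3: 9300 × 0.95 = 8835
Band 4: 18200 × 0.934 + 14700 × 0.639 = 16999 + 9393 = 26392
Net migration: Band 1 + 120 → 4106; Band 3 + 90 → 8925
End of period: [4106, 9942, 8925, 26392]
After projecting period 2:
Births: 8925 × 0.219 = 1955
Band 2: 4106 × 0.956 = 3925
Band 3: 9942 × 0.95 = 9445
Band 4: 8925 × 0.934 + 26392 × 0.639 = 8336 + 16864 = 25200
Net migration: Band 1 + 120 → 2075; Band 3 + 90 → 9535
End of period: [2075, 3925, 9535, 25200]
After projecting period 3:
Births: 9535 × 0.219 = 2088
Band 2: 2075 × 0.956 = 1984
Band 3: 3925 × 0.95 = 3729
Band 4: 9535 × 0.934 + 25200 × 0.639 = 8906 + 16103 = 25009
Net migration: Band 1 + 120 → 2208; Band 3 + 90 → 3819
End of period: [2208, 1984, 3819, 25009]
After projecting period 4:
Births: 3819 × 0.219 = 836
Band 2: 2208 × 0.956 = 2111
Band 3: 1984 × 0.95 = 1885
Band 4: 3819 × 0.934 + 25009 × 0.639 = 3567 + 15981 = 19548
Net migration: Band 1 + 120 → 956; Band 3 + 90 → 1975
End of period: [956, 2111, 1975, 19548]
Scenario B total after 4 periods: 24590
Difference B − A = 24590 − 25806 = -1216

-1216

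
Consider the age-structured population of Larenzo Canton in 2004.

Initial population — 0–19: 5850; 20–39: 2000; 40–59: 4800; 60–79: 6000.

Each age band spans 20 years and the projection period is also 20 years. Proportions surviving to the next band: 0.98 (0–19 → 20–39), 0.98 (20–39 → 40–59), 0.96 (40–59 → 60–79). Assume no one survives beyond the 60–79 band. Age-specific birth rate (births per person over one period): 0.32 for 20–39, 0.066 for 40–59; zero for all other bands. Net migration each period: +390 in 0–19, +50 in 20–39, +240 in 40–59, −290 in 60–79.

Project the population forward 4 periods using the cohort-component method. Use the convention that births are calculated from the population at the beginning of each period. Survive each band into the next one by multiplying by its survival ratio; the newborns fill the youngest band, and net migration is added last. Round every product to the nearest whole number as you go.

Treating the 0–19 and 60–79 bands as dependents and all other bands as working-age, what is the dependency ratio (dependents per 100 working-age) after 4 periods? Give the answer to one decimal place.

65.1

Let group 1 be 0–19 through group 4 = 60–79.
— Period 1 —
Births: 2000 * 0.32 = 640 ; 4800 * 0.066 = 317 ⇒ total 957
Group 2: 5850 * 0.98 = 5733
Group 3: 2000 * 0.98 = 1960
Group 4: 4800 * 0.96 = 4608
Net migration: Group 1 + 390 → 1347; Group 2 + 50 → 5783; Group 3 + 240 → 2200; Group 4 − 290 → 4318
Population now: 0–19=1347, 20–39=5783, 40–59=2200, 60–79=4318
— Period 2 —
Births: 5783 * 0.32 = 1851 ; 2200 * 0.066 = 145 ⇒ total 1996
Group 2: 1347 * 0.98 = 1320
Group 3: 5783 * 0.98 = 5667
Group 4: 2200 * 0.96 = 2112
Net migration: Group 1 + 390 → 2386; Group 2 + 50 → 1370; Group 3 + 240 → 5907; Group 4 − 290 → 1822
Population now: 0–19=2386, 20–39=1370, 40–59=5907, 60–79=1822
— Period 3 —
Births: 1370 * 0.32 = 438 ; 5907 * 0.066 = 390 ⇒ total 828
Group 2: 2386 * 0.98 = 2338
Group 3: 1370 * 0.98 = 1343
Group 4: 5907 * 0.96 = 5671
Net migration: Group 1 + 390 → 1218; Group 2 + 50 → 2388; Group 3 + 240 → 1583; Group 4 − 290 → 5381
Population now: 0–19=1218, 20–39=2388, 40–59=1583, 60–79=5381
— Period 4 —
Births: 2388 * 0.32 = 764 ; 1583 * 0.066 = 104 ⇒ total 868
Group 2: 1218 * 0.98 = 1194
Group 3: 2388 * 0.98 = 2340
Group 4: 1583 * 0.96 = 1520
Net migration: Group 1 + 390 → 1258; Group 2 + 50 → 1244; Group 3 + 240 → 2580; Group 4 − 290 → 1230
Population now: 0–19=1258, 20–39=1244, 40–59=2580, 60–79=1230
Dependents (band 0–19 + band 60–79) = 1258 + 1230 = 2488; working-age = 3824; ratio = 2488/3824 × 100 = 65.1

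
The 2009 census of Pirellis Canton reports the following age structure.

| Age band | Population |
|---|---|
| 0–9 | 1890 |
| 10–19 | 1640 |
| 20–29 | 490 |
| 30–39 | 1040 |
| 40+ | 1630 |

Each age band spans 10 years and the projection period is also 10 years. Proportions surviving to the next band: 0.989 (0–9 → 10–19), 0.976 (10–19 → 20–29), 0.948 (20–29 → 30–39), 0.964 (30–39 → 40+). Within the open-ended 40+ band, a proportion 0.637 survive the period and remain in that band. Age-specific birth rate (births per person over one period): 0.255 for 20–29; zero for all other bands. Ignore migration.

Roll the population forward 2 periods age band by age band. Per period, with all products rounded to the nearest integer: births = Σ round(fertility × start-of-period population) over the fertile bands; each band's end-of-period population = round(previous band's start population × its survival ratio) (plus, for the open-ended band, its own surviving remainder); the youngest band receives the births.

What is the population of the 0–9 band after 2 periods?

408

After projecting period 1:
Births: 490 * 0.255 = 125
10–19: 1890 * 0.989 = 1869
20–29: 1640 * 0.976 = 1601
30–39: 490 * 0.948 = 465
40+: 1040 * 0.964 + 1630 * 0.637 = 1003 + 1038 = 2041
Population now: 0–9=125, 10–19=1869, 20–29=1601, 30–39=465, 40+=2041
After projecting period 2:
Births: 1601 * 0.255 = 408
10–19: 125 * 0.989 = 124
20–29: 1869 * 0.976 = 1824
30–39: 1601 * 0.948 = 1518
40+: 465 * 0.964 + 2041 * 0.637 = 448 + 1300 = 1748
Population now: 0–9=408, 10–19=124, 20–29=1824, 30–39=1518, 40+=1748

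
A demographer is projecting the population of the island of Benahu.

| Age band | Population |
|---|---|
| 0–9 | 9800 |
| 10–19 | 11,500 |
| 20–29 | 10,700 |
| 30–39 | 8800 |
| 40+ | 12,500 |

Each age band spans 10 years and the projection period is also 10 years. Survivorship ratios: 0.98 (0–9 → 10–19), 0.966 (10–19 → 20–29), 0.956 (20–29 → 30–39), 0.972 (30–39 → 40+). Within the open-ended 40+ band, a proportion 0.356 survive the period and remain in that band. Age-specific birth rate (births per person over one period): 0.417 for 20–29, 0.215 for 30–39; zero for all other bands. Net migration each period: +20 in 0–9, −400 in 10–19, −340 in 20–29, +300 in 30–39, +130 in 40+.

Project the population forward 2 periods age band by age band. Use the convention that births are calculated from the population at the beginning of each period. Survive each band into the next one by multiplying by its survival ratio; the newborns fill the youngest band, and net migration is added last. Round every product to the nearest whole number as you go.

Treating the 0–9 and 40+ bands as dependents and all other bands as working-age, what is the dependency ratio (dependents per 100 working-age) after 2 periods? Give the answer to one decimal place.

Numbering the groups 1..5 from youngest to oldest:
Period 1.
Births: 10700 * 0.417 = 4462  |  8800 * 0.215 = 1892 → 6354
Group 2: 9800 * 0.98 = 9604
Group 3: 11500 * 0.966 = 11109
Group 4: 10700 * 0.956 = 10229
Group 5: 8800 * 0.972 + 12500 * 0.356 = 8554 + 4450 = 13004
Net migration: Group 1 + 20 → 6374; Group 2 − 400 → 9204; Group 3 − 340 → 10769; Group 4 + 300 → 10529; Group 5 + 130 → 13134
→ [6374, 9204, 10769, 10529, 13134]
Period 2.
Births: 10769 * 0.417 = 4491  |  10529 * 0.215 = 2264 → 6755
Group 2: 6374 * 0.98 = 6247
Group 3: 9204 * 0.966 = 8891
Group 4: 10769 * 0.956 = 10295
Group 5: 10529 * 0.972 + 13134 * 0.356 = 10234 + 4676 = 14910
Net migration: Group 1 + 20 → 6775; Group 2 − 400 → 5847; Group 3 − 340 → 8551; Group 4 + 300 → 10595; Group 5 + 130 → 15040
→ [6775, 5847, 8551, 10595, 15040]
Dependents (band 0–9 + band 40+) = 6775 + 15040 = 21815; working-age = 24993; ratio = 21815/24993 × 100 = 87.3

87.3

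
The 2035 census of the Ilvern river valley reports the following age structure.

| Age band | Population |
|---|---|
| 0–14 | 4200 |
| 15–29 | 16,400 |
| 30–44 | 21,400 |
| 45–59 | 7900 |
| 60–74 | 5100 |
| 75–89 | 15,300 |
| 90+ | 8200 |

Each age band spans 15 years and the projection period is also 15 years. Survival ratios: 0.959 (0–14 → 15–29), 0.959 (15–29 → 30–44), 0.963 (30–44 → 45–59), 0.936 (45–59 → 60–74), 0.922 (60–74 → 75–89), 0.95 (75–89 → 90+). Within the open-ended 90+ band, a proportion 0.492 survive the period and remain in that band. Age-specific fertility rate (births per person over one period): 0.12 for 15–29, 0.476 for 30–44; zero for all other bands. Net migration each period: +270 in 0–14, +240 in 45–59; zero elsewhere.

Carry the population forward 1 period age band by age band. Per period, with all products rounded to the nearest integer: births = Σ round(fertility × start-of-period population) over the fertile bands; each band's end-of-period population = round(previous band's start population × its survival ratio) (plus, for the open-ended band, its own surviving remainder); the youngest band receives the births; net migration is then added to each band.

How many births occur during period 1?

— Period 1 —
Births: 16400 × 0.12 = 1968  |  21400 × 0.476 = 10186 → 12154
15–29: 4200 × 0.959 = 4028
30–44: 16400 × 0.959 = 15728
45–59: 21400 × 0.963 = 20608
60–74: 7900 × 0.936 = 7394
75–89: 5100 × 0.922 = 4702
90+: 15300 × 0.95 + 8200 × 0.492 = 14535 + 4034 = 18569
Net migration: 0–14 + 270 → 12424; 45–59 + 240 → 20848
→ [12424, 4028, 15728, 20848, 7394, 4702, 18569]

12154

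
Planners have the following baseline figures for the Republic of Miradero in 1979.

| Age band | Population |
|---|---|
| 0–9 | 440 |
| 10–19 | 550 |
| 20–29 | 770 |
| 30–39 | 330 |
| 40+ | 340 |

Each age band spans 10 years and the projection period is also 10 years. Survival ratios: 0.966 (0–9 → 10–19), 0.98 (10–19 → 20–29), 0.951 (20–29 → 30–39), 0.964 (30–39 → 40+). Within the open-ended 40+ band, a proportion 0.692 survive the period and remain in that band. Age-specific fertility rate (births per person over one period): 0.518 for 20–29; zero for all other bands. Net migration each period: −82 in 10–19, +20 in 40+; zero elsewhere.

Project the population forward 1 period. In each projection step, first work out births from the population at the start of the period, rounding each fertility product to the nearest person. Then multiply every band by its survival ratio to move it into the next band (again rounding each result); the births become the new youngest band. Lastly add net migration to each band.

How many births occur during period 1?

399

Call the groups 1 to 5, youngest first.
Period 1.
Births: 770 * 0.518 = 399
Group 2: 440 * 0.966 = 425
Group 3: 550 * 0.98 = 539
Group 4: 770 * 0.951 = 732
Group 5: 330 * 0.964 + 340 * 0.692 = 318 + 235 = 553
Net migration: Group 2 − 82 → 343; Group 5 + 20 → 573
Giving 399 / 343 / 539 / 732 / 573.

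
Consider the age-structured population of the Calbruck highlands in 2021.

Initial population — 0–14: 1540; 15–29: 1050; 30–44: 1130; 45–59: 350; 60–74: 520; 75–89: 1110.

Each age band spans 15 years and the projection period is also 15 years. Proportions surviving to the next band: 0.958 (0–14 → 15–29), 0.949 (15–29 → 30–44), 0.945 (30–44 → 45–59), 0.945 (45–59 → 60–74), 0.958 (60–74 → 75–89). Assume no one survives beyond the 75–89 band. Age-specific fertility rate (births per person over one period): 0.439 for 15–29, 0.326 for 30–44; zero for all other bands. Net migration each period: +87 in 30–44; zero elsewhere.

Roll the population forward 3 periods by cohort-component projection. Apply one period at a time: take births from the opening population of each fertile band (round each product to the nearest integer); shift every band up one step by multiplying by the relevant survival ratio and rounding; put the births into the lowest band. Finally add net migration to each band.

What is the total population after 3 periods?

Numbering the bands 1..6 from youngest to oldest:
Period 1:
Births: 1050 * 0.439 = 461, 1130 * 0.326 = 368 — total 829
Band 2: 1540 * 0.958 = 1475
Band 3: 1050 * 0.949 = 996
Band 4: 1130 * 0.945 = 1068
Band 5: 350 * 0.945 = 331
Band 6: 520 * 0.958 = 498
Net migration: Band 3 + 87 → 1083
Giving 829 / 1475 / 1083 / 1068 / 331 / 498.
Period 2:
Births: 1475 * 0.439 = 648, 1083 * 0.326 = 353 — total 1001
Band 2: 829 * 0.958 = 794
Band 3: 1475 * 0.949 = 1400
Band 4: 1083 * 0.945 = 1023
Band 5: 1068 * 0.945 = 1009
Band 6: 331 * 0.958 = 317
Net migration: Band 3 + 87 → 1487
Giving 1001 / 794 / 1487 / 1023 / 1009 / 317.
Period 3:
Births: 794 * 0.439 = 349, 1487 * 0.326 = 485 — total 834
Band 2: 1001 * 0.958 = 959
Band 3: 794 * 0.949 = 754
Band 4: 1487 * 0.945 = 1405
Band 5: 1023 * 0.945 = 967
Band 6: 1009 * 0.958 = 967
Net migration: Band 3 + 87 → 841
Giving 834 / 959 / 841 / 1405 / 967 / 967.
Total after period 3: 834 + 959 + 841 + 1405 + 967 + 967 = 5973

5973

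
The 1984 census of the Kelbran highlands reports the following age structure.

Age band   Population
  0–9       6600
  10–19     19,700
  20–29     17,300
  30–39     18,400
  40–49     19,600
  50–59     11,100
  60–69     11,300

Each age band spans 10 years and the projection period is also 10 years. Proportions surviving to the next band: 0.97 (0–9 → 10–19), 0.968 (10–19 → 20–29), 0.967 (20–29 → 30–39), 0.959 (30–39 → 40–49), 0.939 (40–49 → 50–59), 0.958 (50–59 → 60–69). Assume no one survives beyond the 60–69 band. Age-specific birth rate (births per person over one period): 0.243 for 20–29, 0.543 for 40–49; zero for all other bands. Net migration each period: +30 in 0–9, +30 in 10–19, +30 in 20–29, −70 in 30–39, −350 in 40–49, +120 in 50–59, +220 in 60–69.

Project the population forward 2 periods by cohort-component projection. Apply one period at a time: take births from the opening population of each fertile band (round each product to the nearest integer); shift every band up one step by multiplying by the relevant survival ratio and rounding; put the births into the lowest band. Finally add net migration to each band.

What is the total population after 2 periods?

Call the bands 1 to 7, youngest first.
Period 1.
Births: 17300 × 0.243 = 4204 ; 19600 × 0.543 = 10643 → 14847
Band 2: 6600 × 0.97 = 6402
Band 3: 19700 × 0.968 = 19070
Band 4: 17300 × 0.967 = 16729
Band 5: 18400 × 0.959 = 17646
Band 6: 19600 × 0.939 = 18404
Band 7: 11100 × 0.958 = 10634
Net migration: Band 1 + 30 → 14877; Band 2 + 30 → 6432; Band 3 + 30 → 19100; Band 4 − 70 → 16659; Band 5 − 350 → 17296; Band 6 + 120 → 18524; Band 7 + 220 → 10854
Population now: 0–9=14877, 10–19=6432, 20–29=19100, 30–39=16659, 40–49=17296, 50–59=18524, 60–69=10854
Period 2.
Births: 19100 × 0.243 = 4641 ; 17296 × 0.543 = 9392 → 14033
Band 2: 14877 × 0.97 = 14431
Band 3: 6432 × 0.968 = 6226
Band 4: 19100 × 0.967 = 18470
Band 5: 16659 × 0.959 = 15976
Band 6: 17296 × 0.939 = 16241
Band 7: 18524 × 0.958 = 17746
Net migration: Band 1 + 30 → 14063; Band 2 + 30 → 14461; Band 3 + 30 → 6256; Band 4 − 70 → 18400; Band 5 − 350 → 15626; Band 6 + 120 → 16361; Band 7 + 220 → 17966
Population now: 0–9=14063, 10–19=14461, 20–29=6256, 30–39=18400, 40–49=15626, 50–59=16361, 60–69=17966
Total after period 2: 14063 + 14461 + 6256 + 18400 + 15626 + 16361 + 17966 = 103133

103133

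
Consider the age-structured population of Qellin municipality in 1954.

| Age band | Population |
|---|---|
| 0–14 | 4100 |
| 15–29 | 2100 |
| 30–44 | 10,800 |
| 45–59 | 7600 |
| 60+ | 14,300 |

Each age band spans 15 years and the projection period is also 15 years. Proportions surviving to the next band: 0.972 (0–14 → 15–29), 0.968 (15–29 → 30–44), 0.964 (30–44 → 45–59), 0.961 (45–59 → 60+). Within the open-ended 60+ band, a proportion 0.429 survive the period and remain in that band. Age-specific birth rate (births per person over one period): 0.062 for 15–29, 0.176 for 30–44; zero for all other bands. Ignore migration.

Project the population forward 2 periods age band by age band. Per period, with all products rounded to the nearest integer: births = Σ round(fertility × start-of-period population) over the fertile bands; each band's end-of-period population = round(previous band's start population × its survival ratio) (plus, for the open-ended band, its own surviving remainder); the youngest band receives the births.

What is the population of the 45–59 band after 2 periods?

Call the bands 1 to 5, youngest first.
After projecting period 1:
Births: 2100 × 0.062 = 130 ; 10800 × 0.176 = 1901 ⇒ total 2031
Band 2: 4100 × 0.972 = 3985
Band 3: 2100 × 0.968 = 2033
Band 4: 10800 × 0.964 = 10411
Band 5: 7600 × 0.961 + 14300 × 0.429 = 7304 + 6135 = 13439
Population now: 0–14=2031, 15–29=3985, 30–44=2033, 45–59=10411, 60+=13439
After projecting period 2:
Births: 3985 × 0.062 = 247 ; 2033 × 0.176 = 358 ⇒ total 605
Band 2: 2031 × 0.972 = 1974
Band 3: 3985 × 0.968 = 3857
Band 4: 2033 × 0.964 = 1960
Band 5: 10411 × 0.961 + 13439 × 0.429 = 10005 + 5765 = 15770
Population now: 0–14=605, 15–29=1974, 30–44=3857, 45–59=1960, 60+=15770

1960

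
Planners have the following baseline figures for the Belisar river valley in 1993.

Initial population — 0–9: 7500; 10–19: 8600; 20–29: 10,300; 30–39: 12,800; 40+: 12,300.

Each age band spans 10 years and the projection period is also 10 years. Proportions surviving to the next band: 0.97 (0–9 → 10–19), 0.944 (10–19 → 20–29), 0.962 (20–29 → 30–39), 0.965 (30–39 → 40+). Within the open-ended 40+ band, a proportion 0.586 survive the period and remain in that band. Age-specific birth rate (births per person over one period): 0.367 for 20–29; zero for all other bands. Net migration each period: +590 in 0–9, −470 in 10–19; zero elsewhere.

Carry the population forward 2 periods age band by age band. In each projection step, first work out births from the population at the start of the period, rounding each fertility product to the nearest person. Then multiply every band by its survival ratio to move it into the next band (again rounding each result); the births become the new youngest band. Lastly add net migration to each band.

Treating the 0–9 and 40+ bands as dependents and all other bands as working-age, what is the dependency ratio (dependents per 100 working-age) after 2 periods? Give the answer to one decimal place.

Period 1:
Births: 10300 × 0.367 = 3780
10–19: 7500 × 0.97 = 7275
20–29: 8600 × 0.944 = 8118
30–39: 10300 × 0.962 = 9909
40+: 12800 × 0.965 + 12300 × 0.586 = 12352 + 7208 = 19560
Net migration: 0–9 + 590 → 4370; 10–19 − 470 → 6805
→ [4370, 6805, 8118, 9909, 19560]
Period 2:
Births: 8118 × 0.367 = 2979
10–19: 4370 × 0.97 = 4239
20–29: 6805 × 0.944 = 6424
30–39: 8118 × 0.962 = 7810
40+: 9909 × 0.965 + 19560 × 0.586 = 9562 + 11462 = 21024
Net migration: 0–9 + 590 → 3569; 10–19 − 470 → 3769
→ [3569, 3769, 6424, 7810, 21024]
Dependents (band 0–9 + band 40+) = 3569 + 21024 = 24593; working-age = 18003; ratio = 24593/18003 × 100 = 136.6

136.6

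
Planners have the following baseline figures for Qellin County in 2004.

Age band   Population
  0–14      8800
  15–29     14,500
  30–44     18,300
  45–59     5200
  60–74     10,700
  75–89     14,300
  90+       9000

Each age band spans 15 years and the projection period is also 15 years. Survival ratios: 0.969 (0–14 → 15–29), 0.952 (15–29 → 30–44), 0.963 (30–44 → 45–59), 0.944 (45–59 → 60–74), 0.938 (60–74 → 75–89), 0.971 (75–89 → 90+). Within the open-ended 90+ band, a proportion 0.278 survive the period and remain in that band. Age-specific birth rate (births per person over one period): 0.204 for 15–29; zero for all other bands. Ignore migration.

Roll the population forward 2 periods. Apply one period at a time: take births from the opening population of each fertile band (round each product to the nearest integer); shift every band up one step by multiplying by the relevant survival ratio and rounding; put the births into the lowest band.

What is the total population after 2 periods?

61560

[period 1]
Births: 14500 × 0.204 = 2958
15–29: 8800 × 0.969 = 8527
30–44: 14500 × 0.952 = 13804
45–59: 18300 × 0.963 = 17623
60–74: 5200 × 0.944 = 4909
75–89: 10700 × 0.938 = 10037
90+: 14300 × 0.971 + 9000 × 0.278 = 13885 + 2502 = 16387
End of period: [2958, 8527, 13804, 17623, 4909, 10037, 16387]
[period 2]
Births: 8527 × 0.204 = 1740
15–29: 2958 × 0.969 = 2866
30–44: 8527 × 0.952 = 8118
45–59: 13804 × 0.963 = 13293
60–74: 17623 × 0.944 = 16636
75–89: 4909 × 0.938 = 4605
90+: 10037 × 0.971 + 16387 × 0.278 = 9746 + 4556 = 14302
End of period: [1740, 2866, 8118, 13293, 16636, 4605, 14302]
Total after period 2: 1740 + 2866 + 8118 + 13293 + 16636 + 4605 + 14302 = 61560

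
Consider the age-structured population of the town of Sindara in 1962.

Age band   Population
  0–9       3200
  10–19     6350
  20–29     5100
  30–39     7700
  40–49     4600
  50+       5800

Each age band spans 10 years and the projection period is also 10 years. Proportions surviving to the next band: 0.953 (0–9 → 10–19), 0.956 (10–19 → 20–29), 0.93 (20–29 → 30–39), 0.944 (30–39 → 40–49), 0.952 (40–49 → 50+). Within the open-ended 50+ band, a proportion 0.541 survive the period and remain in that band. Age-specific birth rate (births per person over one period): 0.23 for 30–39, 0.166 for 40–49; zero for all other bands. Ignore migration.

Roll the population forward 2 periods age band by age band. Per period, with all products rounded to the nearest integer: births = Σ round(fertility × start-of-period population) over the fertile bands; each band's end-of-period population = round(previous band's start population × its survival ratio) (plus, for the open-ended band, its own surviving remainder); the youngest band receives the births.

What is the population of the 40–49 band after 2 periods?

4477

[period 1]
Births: 7700 × 0.23 = 1771, 4600 × 0.166 = 764 — total 2535
10–19: 3200 × 0.953 = 3050
20–29: 6350 × 0.956 = 6071
30–39: 5100 × 0.93 = 4743
40–49: 7700 × 0.944 = 7269
50+: 4600 × 0.952 + 5800 × 0.541 = 4379 + 3138 = 7517
→ [2535, 3050, 6071, 4743, 7269, 7517]
[period 2]
Births: 4743 × 0.23 = 1091, 7269 × 0.166 = 1207 — total 2298
10–19: 2535 × 0.953 = 2416
20–29: 3050 × 0.956 = 2916
30–39: 6071 × 0.93 = 5646
40–49: 4743 × 0.944 = 4477
50+: 7269 × 0.952 + 7517 × 0.541 = 6920 + 4067 = 10987
→ [2298, 2416, 2916, 5646, 4477, 10987]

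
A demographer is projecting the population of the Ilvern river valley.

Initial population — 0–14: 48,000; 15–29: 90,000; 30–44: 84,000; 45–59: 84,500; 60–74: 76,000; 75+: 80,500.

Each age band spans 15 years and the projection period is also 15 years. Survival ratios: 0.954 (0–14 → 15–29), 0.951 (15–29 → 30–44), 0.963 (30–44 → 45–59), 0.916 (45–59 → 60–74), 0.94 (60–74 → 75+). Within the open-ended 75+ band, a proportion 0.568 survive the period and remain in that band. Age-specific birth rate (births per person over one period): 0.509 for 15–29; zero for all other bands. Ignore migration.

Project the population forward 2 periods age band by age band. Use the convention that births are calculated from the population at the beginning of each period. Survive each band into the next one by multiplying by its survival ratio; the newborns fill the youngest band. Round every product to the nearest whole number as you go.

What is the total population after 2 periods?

406386

— Period 1 —
Births: 90000 * 0.509 = 45810
15–29: 48000 * 0.954 = 45792
30–44: 90000 * 0.951 = 85590
45–59: 84000 * 0.963 = 80892
60–74: 84500 * 0.916 = 77402
75+: 76000 * 0.94 + 80500 * 0.568 = 71440 + 45724 = 117164
Population now: 0–14=45810, 15–29=45792, 30–44=85590, 45–59=80892, 60–74=77402, 75+=117164
— Period 2 —
Births: 45792 * 0.509 = 23308
15–29: 45810 * 0.954 = 43703
30–44: 45792 * 0.951 = 43548
45–59: 85590 * 0.963 = 82423
60–74: 80892 * 0.916 = 74097
75+: 77402 * 0.94 + 117164 * 0.568 = 72758 + 66549 = 139307
Population now: 0–14=23308, 15–29=43703, 30–44=43548, 45–59=82423, 60–74=74097, 75+=139307
Total after period 2: 23308 + 43703 + 43548 + 82423 + 74097 + 139307 = 406386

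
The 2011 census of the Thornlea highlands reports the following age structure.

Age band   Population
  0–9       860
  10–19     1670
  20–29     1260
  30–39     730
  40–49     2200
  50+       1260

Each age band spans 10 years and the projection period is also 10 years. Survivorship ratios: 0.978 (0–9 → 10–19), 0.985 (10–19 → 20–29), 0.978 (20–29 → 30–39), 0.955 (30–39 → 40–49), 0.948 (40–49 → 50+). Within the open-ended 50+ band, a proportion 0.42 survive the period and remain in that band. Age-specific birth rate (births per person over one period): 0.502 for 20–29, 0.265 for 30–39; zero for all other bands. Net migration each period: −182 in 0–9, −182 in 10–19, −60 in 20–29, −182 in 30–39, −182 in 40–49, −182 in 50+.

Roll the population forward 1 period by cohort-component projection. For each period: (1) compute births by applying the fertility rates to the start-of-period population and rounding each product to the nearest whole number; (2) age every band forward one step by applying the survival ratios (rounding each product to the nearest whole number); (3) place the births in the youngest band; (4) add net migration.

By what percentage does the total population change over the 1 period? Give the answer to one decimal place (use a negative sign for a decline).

-13.7

After projecting period 1:
Births: 1260 * 0.502 = 633  |  730 * 0.265 = 193 ⇒ total 826
10–19: 860 * 0.978 = 841
20–29: 1670 * 0.985 = 1645
30–39: 1260 * 0.978 = 1232
40–49: 730 * 0.955 = 697
50+: 2200 * 0.948 + 1260 * 0.42 = 2086 + 529 = 2615
Net migration: 0–9 − 182 → 644; 10–19 − 182 → 659; 20–29 − 60 → 1585; 30–39 − 182 → 1050; 40–49 − 182 → 515; 50+ − 182 → 2433
Giving 644 / 659 / 1585 / 1050 / 515 / 2433.
Total: 7980 → 6886; change = -1094; percentage change = -13.7%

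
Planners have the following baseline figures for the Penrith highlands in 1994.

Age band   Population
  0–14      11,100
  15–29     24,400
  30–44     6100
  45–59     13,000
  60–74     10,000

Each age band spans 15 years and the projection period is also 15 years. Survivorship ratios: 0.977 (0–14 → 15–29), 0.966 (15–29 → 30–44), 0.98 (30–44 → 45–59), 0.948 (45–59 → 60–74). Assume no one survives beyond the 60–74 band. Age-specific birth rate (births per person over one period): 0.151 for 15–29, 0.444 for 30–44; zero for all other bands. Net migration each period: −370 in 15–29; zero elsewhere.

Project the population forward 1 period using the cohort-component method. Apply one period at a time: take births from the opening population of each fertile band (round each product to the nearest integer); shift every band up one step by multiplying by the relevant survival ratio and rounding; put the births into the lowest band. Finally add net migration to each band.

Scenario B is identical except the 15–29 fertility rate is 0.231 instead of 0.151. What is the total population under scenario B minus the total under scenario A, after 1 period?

1952

[period 1]
Births: 24400 × 0.151 = 3684 ; 6100 × 0.444 = 2708 — total 6392
15–29: 11100 × 0.977 = 10845
30–44: 24400 × 0.966 = 23570
45–59: 6100 × 0.98 = 5978
60–74: 13000 × 0.948 = 12324
Net migration: 15–29 − 370 → 10475
→ [6392, 10475, 23570, 5978, 12324]
Scenario A total after 1 period: 58739
Scenario B projection —
[period 1]
Births: 24400 × 0.231 = 5636 ; 6100 × 0.444 = 2708 — total 8344
15–29: 11100 × 0.977 = 10845
30–44: 24400 × 0.966 = 23570
45–59: 6100 × 0.98 = 5978
60–74: 13000 × 0.948 = 12324
Net migration: 15–29 − 370 → 10475
→ [8344, 10475, 23570, 5978, 12324]
Scenario B total after 1 period: 60691
Difference B − A = 60691 − 58739 = 1952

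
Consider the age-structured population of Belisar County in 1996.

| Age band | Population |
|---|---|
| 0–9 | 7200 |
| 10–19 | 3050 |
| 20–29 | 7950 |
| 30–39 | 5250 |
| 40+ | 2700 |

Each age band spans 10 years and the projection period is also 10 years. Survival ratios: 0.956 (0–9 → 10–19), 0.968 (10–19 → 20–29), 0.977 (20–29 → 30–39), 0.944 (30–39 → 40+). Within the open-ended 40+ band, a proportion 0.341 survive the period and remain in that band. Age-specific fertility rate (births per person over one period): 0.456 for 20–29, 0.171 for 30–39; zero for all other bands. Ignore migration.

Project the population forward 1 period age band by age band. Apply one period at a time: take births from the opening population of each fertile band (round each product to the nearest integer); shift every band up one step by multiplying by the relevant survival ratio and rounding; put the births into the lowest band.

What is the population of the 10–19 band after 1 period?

After projecting period 1:
Births: 7950 × 0.456 = 3625  |  5250 × 0.171 = 898 → 4523
10–19: 7200 × 0.956 = 6883
20–29: 3050 × 0.968 = 2952
30–39: 7950 × 0.977 = 7767
40+: 5250 × 0.944 + 2700 × 0.341 = 4956 + 921 = 5877
Giving 4523 / 6883 / 2952 / 7767 / 5877.

6883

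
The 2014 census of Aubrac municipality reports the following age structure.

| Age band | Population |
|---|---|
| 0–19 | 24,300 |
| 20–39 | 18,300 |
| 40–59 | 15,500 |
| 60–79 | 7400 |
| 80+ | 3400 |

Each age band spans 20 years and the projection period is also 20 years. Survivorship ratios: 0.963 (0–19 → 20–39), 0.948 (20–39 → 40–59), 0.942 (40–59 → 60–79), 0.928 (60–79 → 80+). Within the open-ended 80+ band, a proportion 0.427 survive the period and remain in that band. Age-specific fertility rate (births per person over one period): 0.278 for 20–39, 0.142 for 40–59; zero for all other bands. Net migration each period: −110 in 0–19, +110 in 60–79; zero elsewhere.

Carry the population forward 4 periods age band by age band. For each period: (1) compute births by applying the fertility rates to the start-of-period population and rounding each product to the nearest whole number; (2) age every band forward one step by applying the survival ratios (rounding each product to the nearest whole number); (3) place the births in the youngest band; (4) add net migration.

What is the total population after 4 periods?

51489

After projecting period 1:
Births: 18300 × 0.278 = 5087  |  15500 × 0.142 = 2201 → 7288
20–39: 24300 × 0.963 = 23401
40–59: 18300 × 0.948 = 17348
60–79: 15500 × 0.942 = 14601
80+: 7400 × 0.928 + 3400 × 0.427 = 6867 + 1452 = 8319
Net migration: 0–19 − 110 → 7178; 60–79 + 110 → 14711
Population now: 0–19=7178, 20–39=23401, 40–59=17348, 60–79=14711, 80+=8319
After projecting period 2:
Births: 23401 × 0.278 = 6505  |  17348 × 0.142 = 2463 → 8968
20–39: 7178 × 0.963 = 6912
40–59: 23401 × 0.948 = 22184
60–79: 17348 × 0.942 = 16342
80+: 14711 × 0.928 + 8319 × 0.427 = 13652 + 3552 = 17204
Net migration: 0–19 − 110 → 8858; 60–79 + 110 → 16452
Population now: 0–19=8858, 20–39=6912, 40–59=22184, 60–79=16452, 80+=17204
After projecting period 3:
Births: 6912 × 0.278 = 1922  |  22184 × 0.142 = 3150 → 5072
20–39: 8858 × 0.963 = 8530
40–59: 6912 × 0.948 = 6553
60–79: 22184 × 0.942 = 20897
80+: 16452 × 0.928 + 17204 × 0.427 = 15267 + 7346 = 22613
Net migration: 0–19 − 110 → 4962; 60–79 + 110 → 21007
Population now: 0–19=4962, 20–39=8530, 40–59=6553, 60–79=21007, 80+=22613
After projecting period 4:
Births: 8530 × 0.278 = 2371  |  6553 × 0.142 = 931 → 3302
20–39: 4962 × 0.963 = 4778
40–59: 8530 × 0.948 = 8086
60–79: 6553 × 0.942 = 6173
80+: 21007 × 0.928 + 22613 × 0.427 = 19494 + 9656 = 29150
Net migration: 0–19 − 110 → 3192; 60–79 + 110 → 6283
Population now: 0–19=3192, 20–39=4778, 40–59=8086, 60–79=6283, 80+=29150
Total after period 4: 3192 + 4778 + 8086 + 6283 + 29150 = 51489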